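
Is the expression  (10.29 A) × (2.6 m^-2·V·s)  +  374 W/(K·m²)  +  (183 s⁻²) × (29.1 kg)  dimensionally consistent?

No

Dimensions:
  (10.29 A) × (2.6 m^-2·V·s):  [A] · [kg·s⁻²·A⁻¹] = kg·s⁻²
  374 W/(K·m²):  W·m⁻²·K⁻¹ = J·s⁻¹·m⁻²·K⁻¹ = kg·s⁻³·K⁻¹
  (183 s⁻²) × (29.1 kg):  [s⁻²] · [kg] = kg·s⁻²
The terms do not share a single dimension (kg·s⁻² vs kg·s⁻³·K⁻¹).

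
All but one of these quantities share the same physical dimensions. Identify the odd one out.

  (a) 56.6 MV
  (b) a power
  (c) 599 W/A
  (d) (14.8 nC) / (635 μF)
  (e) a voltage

(b)

Work out the base dimensions of each:
  (a) V = J·C⁻¹ = kg·m²·s⁻³·A⁻¹
  (b) [power] = kg·m²·s⁻³
  (c) W·A⁻¹ = J·s⁻¹·A⁻¹ = kg·m²·s⁻³·A⁻¹
  (d) [s·A] / [kg⁻¹·m⁻²·s⁴·A²] = kg·m²·s⁻³·A⁻¹
  (e) [voltage] = kg·m²·s⁻³·A⁻¹
All reduce to kg·m²·s⁻³·A⁻¹ except (b), which is kg·m²·s⁻³.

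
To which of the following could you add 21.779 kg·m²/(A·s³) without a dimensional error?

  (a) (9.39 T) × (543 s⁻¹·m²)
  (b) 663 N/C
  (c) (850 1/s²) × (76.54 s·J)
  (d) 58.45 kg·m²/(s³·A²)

(a)

Reference: kg·m²·s⁻³·A⁻¹.
Each option:
  (a) [kg·s⁻²·A⁻¹] · [m²·s⁻¹] = kg·m²·s⁻³·A⁻¹  ← same
  (b) N·C⁻¹ = kg·m·s⁻²·(s·A)⁻¹ = kg·m·s⁻³·A⁻¹
  (c) [s⁻²] · [kg·m²·s⁻¹] = kg·m²·s⁻³
  (d) kg·m²·s⁻³·A⁻²
Only (a) matches kg·m²·s⁻³·A⁻¹.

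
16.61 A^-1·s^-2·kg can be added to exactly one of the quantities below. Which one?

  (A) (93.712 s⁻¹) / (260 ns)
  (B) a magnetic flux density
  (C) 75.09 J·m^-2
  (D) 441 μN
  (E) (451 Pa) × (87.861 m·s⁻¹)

(B)

Reference: kg·s⁻²·A⁻¹.
Each option:
  (A) [s⁻¹] / [s] = s⁻²
  (B) [magnetic flux density] = kg·s⁻²·A⁻¹  ← same
  (C) J·m⁻² = N·m·m⁻² = kg·s⁻²
  (D) N = kg·m·s⁻²
  (E) [kg·m⁻¹·s⁻²] · [m·s⁻¹] = kg·s⁻³
Only (B) matches kg·s⁻²·A⁻¹.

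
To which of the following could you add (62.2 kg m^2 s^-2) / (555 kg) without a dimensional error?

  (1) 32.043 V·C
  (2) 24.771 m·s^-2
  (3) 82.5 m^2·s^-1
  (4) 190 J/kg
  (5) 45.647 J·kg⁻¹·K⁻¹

(4)

Reference: [kg·m²·s⁻²] / [kg] = m²·s⁻².
Each option:
  (1) C·V = s·A·J·C⁻¹ = kg·m²·s⁻²
  (2) m·s⁻²
  (3) m²·s⁻¹
  (4) J·kg⁻¹ = N·m·kg⁻¹ = m²·s⁻²  ← same
  (5) J·kg⁻¹·K⁻¹ = N·m·kg⁻¹·K⁻¹ = m²·s⁻²·K⁻¹
Only (4) matches m²·s⁻².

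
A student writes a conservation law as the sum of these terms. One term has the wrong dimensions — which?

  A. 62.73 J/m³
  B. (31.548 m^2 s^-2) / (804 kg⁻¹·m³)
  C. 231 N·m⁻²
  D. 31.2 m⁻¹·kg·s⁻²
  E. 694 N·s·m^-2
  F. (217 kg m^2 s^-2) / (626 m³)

Dimensions:
  A. J·m⁻³ = N·m·m⁻³ = kg·m⁻¹·s⁻²
  B. [m²·s⁻²] / [kg⁻¹·m³] = kg·m⁻¹·s⁻²
  C. N·m⁻² = kg·m·s⁻²·m⁻² = kg·m⁻¹·s⁻²
  D. kg·m⁻¹·s⁻²
  E. N·s·m⁻² = kg·m·s⁻²·s·m⁻² = kg·m⁻¹·s⁻¹
  F. [kg·m²·s⁻²] / [m³] = kg·m⁻¹·s⁻²
All reduce to kg·m⁻¹·s⁻² except E., which is kg·m⁻¹·s⁻¹.

E.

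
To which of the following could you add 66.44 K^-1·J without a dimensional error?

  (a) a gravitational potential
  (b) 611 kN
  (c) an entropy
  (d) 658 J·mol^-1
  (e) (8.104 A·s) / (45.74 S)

Reference: J·K⁻¹ = N·m·K⁻¹ = kg·m²·s⁻²·K⁻¹.
Each option:
  (a) [gravitational potential] = m²·s⁻²
  (b) N = kg·m·s⁻²
  (c) [entropy] = kg·m²·s⁻²·K⁻¹  ← same
  (d) J·mol⁻¹ = N·m·mol⁻¹ = kg·m²·s⁻²·mol⁻¹
  (e) [s·A] / [kg⁻¹·m⁻²·s³·A²] = kg·m²·s⁻²·A⁻¹
Only (c) matches kg·m²·s⁻²·K⁻¹.

(c)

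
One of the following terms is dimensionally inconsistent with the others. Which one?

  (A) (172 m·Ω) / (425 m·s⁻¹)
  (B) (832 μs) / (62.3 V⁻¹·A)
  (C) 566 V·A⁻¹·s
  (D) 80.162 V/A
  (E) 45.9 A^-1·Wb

Reduce each to base SI dimensions:
  (A) [kg·m³·s⁻³·A⁻²] / [m·s⁻¹] = kg·m²·s⁻²·A⁻²
  (B) [s] / [kg⁻¹·m⁻²·s³·A²] = kg·m²·s⁻²·A⁻²
  (C) V·s·A⁻¹ = J·C⁻¹·s·A⁻¹ = kg·m²·s⁻²·A⁻²
  (D) V·A⁻¹ = J·C⁻¹·A⁻¹ = kg·m²·s⁻³·A⁻²
  (E) Wb·A⁻¹ = V·s·A⁻¹ = kg·m²·s⁻²·A⁻²
All reduce to kg·m²·s⁻²·A⁻² except (D), which is kg·m²·s⁻³·A⁻².

(D)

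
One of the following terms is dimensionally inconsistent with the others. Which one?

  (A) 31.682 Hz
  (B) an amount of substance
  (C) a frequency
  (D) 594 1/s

In SI base units:
  (A) Hz = s⁻¹
  (B) [amount of substance] = mol
  (C) [frequency] = s⁻¹
  (D) s⁻¹
All reduce to s⁻¹ except (B), which is mol.

(B)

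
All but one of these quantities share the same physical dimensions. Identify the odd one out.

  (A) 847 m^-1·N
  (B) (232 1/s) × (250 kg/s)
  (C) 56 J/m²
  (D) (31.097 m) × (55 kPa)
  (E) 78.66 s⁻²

In SI base units:
  (A) N·m⁻¹ = kg·m·s⁻²·m⁻¹ = kg·s⁻²
  (B) [s⁻¹] · [kg·s⁻¹] = kg·s⁻²
  (C) J·m⁻² = N·m·m⁻² = kg·s⁻²
  (D) [m] · [kg·m⁻¹·s⁻²] = kg·s⁻²
  (E) s⁻²
All reduce to kg·s⁻² except (E), which is s⁻².

(E)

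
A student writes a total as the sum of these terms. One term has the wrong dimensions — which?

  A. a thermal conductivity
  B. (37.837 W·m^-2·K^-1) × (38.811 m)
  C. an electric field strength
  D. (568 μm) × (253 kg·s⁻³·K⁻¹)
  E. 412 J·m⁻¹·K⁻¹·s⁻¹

In SI base units:
  A. [thermal conductivity] = kg·m·s⁻³·K⁻¹
  B. [kg·s⁻³·K⁻¹] · [m] = kg·m·s⁻³·K⁻¹
  C. [electric field strength] = kg·m·s⁻³·A⁻¹
  D. [m] · [kg·s⁻³·K⁻¹] = kg·m·s⁻³·K⁻¹
  E. J·s⁻¹·m⁻¹·K⁻¹ = N·m·s⁻¹·m⁻¹·K⁻¹ = kg·m·s⁻³·K⁻¹
All reduce to kg·m·s⁻³·K⁻¹ except C., which is kg·m·s⁻³·A⁻¹.

C.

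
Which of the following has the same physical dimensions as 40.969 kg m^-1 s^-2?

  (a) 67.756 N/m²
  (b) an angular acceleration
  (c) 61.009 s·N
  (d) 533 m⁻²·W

Reference: kg·m⁻¹·s⁻².
Each option:
  (a) N·m⁻² = kg·m·s⁻²·m⁻² = kg·m⁻¹·s⁻²  ← same
  (b) [angular acceleration] = s⁻²
  (c) N·s = kg·m·s⁻²·s = kg·m·s⁻¹
  (d) W·m⁻² = J·s⁻¹·m⁻² = kg·s⁻³
Only (a) matches kg·m⁻¹·s⁻².

(a)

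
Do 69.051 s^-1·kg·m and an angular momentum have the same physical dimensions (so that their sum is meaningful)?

No

Reduce each to base SI dimensions:
  69.051 s^-1·kg·m:  kg·m·s⁻¹
  an angular momentum:  [angular momentum] = kg·m²·s⁻¹
kg·m·s⁻¹ ≠ kg·m²·s⁻¹, so they cannot be added.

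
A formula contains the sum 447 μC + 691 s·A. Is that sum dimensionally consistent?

Dimensions:
  447 μC:  C = s·A
  691 s·A:  A·s = s·A
Both are s·A, so they have the same dimensions and can be added.

Yes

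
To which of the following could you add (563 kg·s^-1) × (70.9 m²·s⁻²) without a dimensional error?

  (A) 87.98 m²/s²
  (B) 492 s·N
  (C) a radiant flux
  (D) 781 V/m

Reference: [kg·s⁻¹] · [m²·s⁻²] = kg·m²·s⁻³.
Each option:
  (A) m²·s⁻²
  (B) N·s = kg·m·s⁻²·s = kg·m·s⁻¹
  (C) [radiant flux] = kg·m²·s⁻³  ← same
  (D) V·m⁻¹ = J·C⁻¹·m⁻¹ = kg·m·s⁻³·A⁻¹
Only (C) matches kg·m²·s⁻³.

(C)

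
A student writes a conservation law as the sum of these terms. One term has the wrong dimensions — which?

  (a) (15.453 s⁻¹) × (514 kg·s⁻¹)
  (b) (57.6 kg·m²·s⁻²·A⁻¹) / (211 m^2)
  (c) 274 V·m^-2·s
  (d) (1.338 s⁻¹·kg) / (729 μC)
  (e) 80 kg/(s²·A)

(a)

Expand each in SI base units:
  (a) [s⁻¹] · [kg·s⁻¹] = kg·s⁻²
  (b) [kg·m²·s⁻²·A⁻¹] / [m²] = kg·s⁻²·A⁻¹
  (c) V·s·m⁻² = J·C⁻¹·s·m⁻² = kg·s⁻²·A⁻¹
  (d) [kg·s⁻¹] / [s·A] = kg·s⁻²·A⁻¹
  (e) kg·s⁻²·A⁻¹
All reduce to kg·s⁻²·A⁻¹ except (a), which is kg·s⁻².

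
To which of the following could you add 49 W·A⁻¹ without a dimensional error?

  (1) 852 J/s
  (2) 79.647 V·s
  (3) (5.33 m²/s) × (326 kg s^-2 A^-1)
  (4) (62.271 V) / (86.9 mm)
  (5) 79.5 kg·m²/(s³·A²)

Reference: W·A⁻¹ = J·s⁻¹·A⁻¹ = kg·m²·s⁻³·A⁻¹.
Each option:
  (1) J·s⁻¹ = N·m·s⁻¹ = kg·m²·s⁻³
  (2) V·s = J·C⁻¹·s = kg·m²·s⁻²·A⁻¹
  (3) [m²·s⁻¹] · [kg·s⁻²·A⁻¹] = kg·m²·s⁻³·A⁻¹  ← same
  (4) [kg·m²·s⁻³·A⁻¹] / [m] = kg·m·s⁻³·A⁻¹
  (5) kg·m²·s⁻³·A⁻²
Only (3) matches kg·m²·s⁻³·A⁻¹.

(3)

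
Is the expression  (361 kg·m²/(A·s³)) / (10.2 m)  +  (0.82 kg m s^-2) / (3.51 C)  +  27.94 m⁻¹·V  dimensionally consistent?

Yes

Expand each in SI base units:
  (361 kg·m²/(A·s³)) / (10.2 m):  [kg·m²·s⁻³·A⁻¹] / [m] = kg·m·s⁻³·A⁻¹
  (0.82 kg m s^-2) / (3.51 C):  [kg·m·s⁻²] / [s·A] = kg·m·s⁻³·A⁻¹
  27.94 m⁻¹·V:  V·m⁻¹ = J·C⁻¹·m⁻¹ = kg·m·s⁻³·A⁻¹
Every term reduces to kg·m·s⁻³·A⁻¹.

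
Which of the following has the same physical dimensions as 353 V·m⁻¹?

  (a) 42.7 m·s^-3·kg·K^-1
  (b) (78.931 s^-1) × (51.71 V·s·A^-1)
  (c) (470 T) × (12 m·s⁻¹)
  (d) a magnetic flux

(c)

Reference: V·m⁻¹ = J·C⁻¹·m⁻¹ = kg·m·s⁻³·A⁻¹.
Each option:
  (a) kg·m·s⁻³·K⁻¹
  (b) [s⁻¹] · [kg·m²·s⁻²·A⁻²] = kg·m²·s⁻³·A⁻²
  (c) [kg·s⁻²·A⁻¹] · [m·s⁻¹] = kg·m·s⁻³·A⁻¹  ← same
  (d) [magnetic flux] = kg·m²·s⁻²·A⁻¹
Only (c) matches kg·m·s⁻³·A⁻¹.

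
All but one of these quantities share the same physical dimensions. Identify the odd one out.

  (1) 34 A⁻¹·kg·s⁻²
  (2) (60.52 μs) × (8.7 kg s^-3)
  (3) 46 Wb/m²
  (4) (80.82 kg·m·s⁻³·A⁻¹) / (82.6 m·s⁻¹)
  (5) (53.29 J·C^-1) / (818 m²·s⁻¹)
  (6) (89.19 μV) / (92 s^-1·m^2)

(2)

Work out the base dimensions of each:
  (1) kg·s⁻²·A⁻¹
  (2) [s] · [kg·s⁻³] = kg·s⁻²
  (3) Wb·m⁻² = V·s·m⁻² = kg·s⁻²·A⁻¹
  (4) [kg·m·s⁻³·A⁻¹] / [m·s⁻¹] = kg·s⁻²·A⁻¹
  (5) [kg·m²·s⁻³·A⁻¹] / [m²·s⁻¹] = kg·s⁻²·A⁻¹
  (6) [kg·m²·s⁻³·A⁻¹] / [m²·s⁻¹] = kg·s⁻²·A⁻¹
All reduce to kg·s⁻²·A⁻¹ except (2), which is kg·s⁻².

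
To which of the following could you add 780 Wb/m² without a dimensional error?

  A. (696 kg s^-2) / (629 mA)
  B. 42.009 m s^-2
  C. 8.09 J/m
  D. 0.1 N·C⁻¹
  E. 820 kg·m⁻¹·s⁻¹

Reference: Wb·m⁻² = V·s·m⁻² = kg·s⁻²·A⁻¹.
Each option:
  A. [kg·s⁻²] / [A] = kg·s⁻²·A⁻¹  ← same
  B. m·s⁻²
  C. J·m⁻¹ = N·m·m⁻¹ = kg·m·s⁻²
  D. N·C⁻¹ = kg·m·s⁻²·(s·A)⁻¹ = kg·m·s⁻³·A⁻¹
  E. kg·m⁻¹·s⁻¹
Only A. matches kg·s⁻²·A⁻¹.

A.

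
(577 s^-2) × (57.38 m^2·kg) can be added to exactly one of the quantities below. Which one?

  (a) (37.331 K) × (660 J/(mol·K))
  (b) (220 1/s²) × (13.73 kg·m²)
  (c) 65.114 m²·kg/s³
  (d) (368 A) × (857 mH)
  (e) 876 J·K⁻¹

Reference: [s⁻²] · [kg·m²] = kg·m²·s⁻².
Each option:
  (a) [K] · [kg·m²·s⁻²·K⁻¹·mol⁻¹] = kg·m²·s⁻²·mol⁻¹
  (b) [s⁻²] · [kg·m²] = kg·m²·s⁻²  ← same
  (c) kg·m²·s⁻³
  (d) [A] · [kg·m²·s⁻²·A⁻²] = kg·m²·s⁻²·A⁻¹
  (e) J·K⁻¹ = N·m·K⁻¹ = kg·m²·s⁻²·K⁻¹
Only (b) matches kg·m²·s⁻².

(b)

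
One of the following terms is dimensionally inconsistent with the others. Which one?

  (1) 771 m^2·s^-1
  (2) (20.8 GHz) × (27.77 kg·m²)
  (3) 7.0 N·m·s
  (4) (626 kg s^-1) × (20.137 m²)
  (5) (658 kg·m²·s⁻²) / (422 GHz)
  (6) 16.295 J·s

Expand each in SI base units:
  (1) m²·s⁻¹
  (2) [s⁻¹] · [kg·m²] = kg·m²·s⁻¹
  (3) N·m·s = kg·m·s⁻²·m·s = kg·m²·s⁻¹
  (4) [kg·s⁻¹] · [m²] = kg·m²·s⁻¹
  (5) [kg·m²·s⁻²] / [s⁻¹] = kg·m²·s⁻¹
  (6) J·s = N·m·s = kg·m²·s⁻¹
All reduce to kg·m²·s⁻¹ except (1), which is m²·s⁻¹.

(1)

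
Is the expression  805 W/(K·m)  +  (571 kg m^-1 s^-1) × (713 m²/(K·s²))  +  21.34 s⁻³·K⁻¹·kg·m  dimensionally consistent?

Yes

Expand each in SI base units:
  805 W/(K·m):  W·m⁻¹·K⁻¹ = J·s⁻¹·m⁻¹·K⁻¹ = kg·m·s⁻³·K⁻¹
  (571 kg m^-1 s^-1) × (713 m²/(K·s²)):  [kg·m⁻¹·s⁻¹] · [m²·s⁻²·K⁻¹] = kg·m·s⁻³·K⁻¹
  21.34 s⁻³·K⁻¹·kg·m:  kg·m·s⁻³·K⁻¹
Every term reduces to kg·m·s⁻³·K⁻¹.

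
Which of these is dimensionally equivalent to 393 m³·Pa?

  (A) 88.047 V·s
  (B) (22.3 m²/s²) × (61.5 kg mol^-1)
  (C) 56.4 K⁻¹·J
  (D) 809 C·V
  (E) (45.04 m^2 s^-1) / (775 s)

(D)

Reference: Pa·m³ = N·m⁻²·m³ = kg·m²·s⁻².
Each option:
  (A) V·s = J·C⁻¹·s = kg·m²·s⁻²·A⁻¹
  (B) [m²·s⁻²] · [kg·mol⁻¹] = kg·m²·s⁻²·mol⁻¹
  (C) J·K⁻¹ = N·m·K⁻¹ = kg·m²·s⁻²·K⁻¹
  (D) C·V = s·A·J·C⁻¹ = kg·m²·s⁻²  ← same
  (E) [m²·s⁻¹] / [s] = m²·s⁻²
Only (D) matches kg·m²·s⁻².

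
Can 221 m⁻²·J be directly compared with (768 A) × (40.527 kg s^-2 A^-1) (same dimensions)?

Work out the base dimensions of each:
  221 m⁻²·J:  J·m⁻² = N·m·m⁻² = kg·s⁻²
  (768 A) × (40.527 kg s^-2 A^-1):  [A] · [kg·s⁻²·A⁻¹] = kg·s⁻²
Both are kg·s⁻², so they have the same dimensions and can be added.

Yes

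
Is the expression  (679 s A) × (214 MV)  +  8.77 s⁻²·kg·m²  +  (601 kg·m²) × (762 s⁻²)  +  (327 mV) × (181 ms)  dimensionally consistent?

No

Dimensions:
  (679 s A) × (214 MV):  [s·A] · [kg·m²·s⁻³·A⁻¹] = kg·m²·s⁻²
  8.77 s⁻²·kg·m²:  kg·m²·s⁻²
  (601 kg·m²) × (762 s⁻²):  [kg·m²] · [s⁻²] = kg·m²·s⁻²
  (327 mV) × (181 ms):  [kg·m²·s⁻³·A⁻¹] · [s] = kg·m²·s⁻²·A⁻¹
The terms do not share a single dimension (kg·m²·s⁻² vs kg·m²·s⁻²·A⁻¹).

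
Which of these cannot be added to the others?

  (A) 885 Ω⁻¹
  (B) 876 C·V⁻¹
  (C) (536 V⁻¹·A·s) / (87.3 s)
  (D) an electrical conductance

(B)

Expand each in SI base units:
  (A) Ω⁻¹ = (V·A⁻¹)⁻¹ = kg⁻¹·m⁻²·s³·A²
  (B) C·V⁻¹ = s·A·(J·C⁻¹)⁻¹ = kg⁻¹·m⁻²·s⁴·A²
  (C) [kg⁻¹·m⁻²·s⁴·A²] / [s] = kg⁻¹·m⁻²·s³·A²
  (D) [electrical conductance] = kg⁻¹·m⁻²·s³·A²
All reduce to kg⁻¹·m⁻²·s³·A² except (B), which is kg⁻¹·m⁻²·s⁴·A².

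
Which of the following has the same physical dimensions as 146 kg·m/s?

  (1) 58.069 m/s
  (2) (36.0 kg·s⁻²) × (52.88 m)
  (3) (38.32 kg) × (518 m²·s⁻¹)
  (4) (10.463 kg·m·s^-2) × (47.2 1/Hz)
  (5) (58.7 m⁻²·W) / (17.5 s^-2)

(4)

Reference: kg·m·s⁻¹.
Each option:
  (1) m·s⁻¹
  (2) [kg·s⁻²] · [m] = kg·m·s⁻²
  (3) [kg] · [m²·s⁻¹] = kg·m²·s⁻¹
  (4) [kg·m·s⁻²] · [s] = kg·m·s⁻¹  ← same
  (5) [kg·s⁻³] / [s⁻²] = kg·s⁻¹
Only (4) matches kg·m·s⁻¹.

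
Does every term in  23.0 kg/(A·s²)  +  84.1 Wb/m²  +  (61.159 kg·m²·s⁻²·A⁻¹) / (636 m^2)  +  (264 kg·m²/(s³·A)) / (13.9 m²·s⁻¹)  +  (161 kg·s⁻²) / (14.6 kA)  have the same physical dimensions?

Work out the base dimensions of each:
  23.0 kg/(A·s²):  kg·s⁻²·A⁻¹
  84.1 Wb/m²:  Wb·m⁻² = V·s·m⁻² = kg·s⁻²·A⁻¹
  (61.159 kg·m²·s⁻²·A⁻¹) / (636 m^2):  [kg·m²·s⁻²·A⁻¹] / [m²] = kg·s⁻²·A⁻¹
  (264 kg·m²/(s³·A)) / (13.9 m²·s⁻¹):  [kg·m²·s⁻³·A⁻¹] / [m²·s⁻¹] = kg·s⁻²·A⁻¹
  (161 kg·s⁻²) / (14.6 kA):  [kg·s⁻²] / [A] = kg·s⁻²·A⁻¹
Every term reduces to kg·s⁻²·A⁻¹.

Yes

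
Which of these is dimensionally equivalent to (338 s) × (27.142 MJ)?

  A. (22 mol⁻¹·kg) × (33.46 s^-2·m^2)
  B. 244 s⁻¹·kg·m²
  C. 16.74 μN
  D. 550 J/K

Reference: [s] · [kg·m²·s⁻²] = kg·m²·s⁻¹.
Each option:
  A. [kg·mol⁻¹] · [m²·s⁻²] = kg·m²·s⁻²·mol⁻¹
  B. kg·m²·s⁻¹  ← same
  C. N = kg·m·s⁻²
  D. J·K⁻¹ = N·m·K⁻¹ = kg·m²·s⁻²·K⁻¹
Only B. matches kg·m²·s⁻¹.

B.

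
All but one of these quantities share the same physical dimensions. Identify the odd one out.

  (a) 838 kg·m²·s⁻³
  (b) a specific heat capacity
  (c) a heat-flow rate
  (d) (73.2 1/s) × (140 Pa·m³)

Dimensions:
  (a) kg·m²·s⁻³
  (b) [specific heat capacity] = m²·s⁻²·K⁻¹
  (c) [heat-flow rate] = kg·m²·s⁻³
  (d) [s⁻¹] · [kg·m²·s⁻²] = kg·m²·s⁻³
All reduce to kg·m²·s⁻³ except (b), which is m²·s⁻²·K⁻¹.

(b)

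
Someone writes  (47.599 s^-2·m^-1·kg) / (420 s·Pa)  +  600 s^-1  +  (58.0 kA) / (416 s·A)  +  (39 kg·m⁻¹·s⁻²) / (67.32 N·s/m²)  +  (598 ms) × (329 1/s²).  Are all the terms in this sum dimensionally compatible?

Expand each in SI base units:
  (47.599 s^-2·m^-1·kg) / (420 s·Pa):  [kg·m⁻¹·s⁻²] / [kg·m⁻¹·s⁻¹] = s⁻¹
  600 s^-1:  s⁻¹
  (58.0 kA) / (416 s·A):  [A] / [s·A] = s⁻¹
  (39 kg·m⁻¹·s⁻²) / (67.32 N·s/m²):  [kg·m⁻¹·s⁻²] / [kg·m⁻¹·s⁻¹] = s⁻¹
  (598 ms) × (329 1/s²):  [s] · [s⁻²] = s⁻¹
Every term reduces to s⁻¹.

Yes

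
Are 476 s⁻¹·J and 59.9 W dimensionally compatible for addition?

Work out the base dimensions of each:
  476 s⁻¹·J:  J·s⁻¹ = N·m·s⁻¹ = kg·m²·s⁻³
  59.9 W:  W = J·s⁻¹ = kg·m²·s⁻³
Both are kg·m²·s⁻³, so they have the same dimensions and can be added.

Yes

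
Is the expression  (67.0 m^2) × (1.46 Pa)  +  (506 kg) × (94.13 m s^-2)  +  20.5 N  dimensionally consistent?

Yes

Expand each in SI base units:
  (67.0 m^2) × (1.46 Pa):  [m²] · [kg·m⁻¹·s⁻²] = kg·m·s⁻²
  (506 kg) × (94.13 m s^-2):  [kg] · [m·s⁻²] = kg·m·s⁻²
  20.5 N:  N = kg·m·s⁻²
Every term reduces to kg·m·s⁻².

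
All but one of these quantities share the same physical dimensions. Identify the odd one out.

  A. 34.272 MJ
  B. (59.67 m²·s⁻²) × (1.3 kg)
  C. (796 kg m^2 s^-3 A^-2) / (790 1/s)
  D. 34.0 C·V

Reduce each to base SI dimensions:
  A. J = N·m = kg·m²·s⁻²
  B. [m²·s⁻²] · [kg] = kg·m²·s⁻²
  C. [kg·m²·s⁻³·A⁻²] / [s⁻¹] = kg·m²·s⁻²·A⁻²
  D. C·V = s·A·J·C⁻¹ = kg·m²·s⁻²
All reduce to kg·m²·s⁻² except C., which is kg·m²·s⁻²·A⁻².

C.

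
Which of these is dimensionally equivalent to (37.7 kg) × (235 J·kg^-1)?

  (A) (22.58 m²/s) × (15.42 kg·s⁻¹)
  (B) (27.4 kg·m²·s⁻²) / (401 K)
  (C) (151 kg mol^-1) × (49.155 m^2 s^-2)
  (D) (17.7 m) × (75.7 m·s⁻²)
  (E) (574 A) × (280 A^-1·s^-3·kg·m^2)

(A)

Reference: [kg] · [m²·s⁻²] = kg·m²·s⁻².
Each option:
  (A) [m²·s⁻¹] · [kg·s⁻¹] = kg·m²·s⁻²  ← same
  (B) [kg·m²·s⁻²] / [K] = kg·m²·s⁻²·K⁻¹
  (C) [kg·mol⁻¹] · [m²·s⁻²] = kg·m²·s⁻²·mol⁻¹
  (D) [m] · [m·s⁻²] = m²·s⁻²
  (E) [A] · [kg·m²·s⁻³·A⁻¹] = kg·m²·s⁻³
Only (A) matches kg·m²·s⁻².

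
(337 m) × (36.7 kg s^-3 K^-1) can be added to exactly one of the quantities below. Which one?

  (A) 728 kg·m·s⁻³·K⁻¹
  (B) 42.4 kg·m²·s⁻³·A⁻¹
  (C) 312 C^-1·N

Reference: [m] · [kg·s⁻³·K⁻¹] = kg·m·s⁻³·K⁻¹.
Each option:
  (A) kg·m·s⁻³·K⁻¹  ← same
  (B) kg·m²·s⁻³·A⁻¹
  (C) N·C⁻¹ = kg·m·s⁻²·(s·A)⁻¹ = kg·m·s⁻³·A⁻¹
Only (A) matches kg·m·s⁻³·K⁻¹.

(A)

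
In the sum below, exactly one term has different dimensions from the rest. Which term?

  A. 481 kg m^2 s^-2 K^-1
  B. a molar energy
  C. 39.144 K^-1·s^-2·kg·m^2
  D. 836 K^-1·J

Reduce each to base SI dimensions:
  A. kg·m²·s⁻²·K⁻¹
  B. [molar energy] = kg·m²·s⁻²·mol⁻¹
  C. kg·m²·s⁻²·K⁻¹
  D. J·K⁻¹ = N·m·K⁻¹ = kg·m²·s⁻²·K⁻¹
All reduce to kg·m²·s⁻²·K⁻¹ except B., which is kg·m²·s⁻²·mol⁻¹.

B.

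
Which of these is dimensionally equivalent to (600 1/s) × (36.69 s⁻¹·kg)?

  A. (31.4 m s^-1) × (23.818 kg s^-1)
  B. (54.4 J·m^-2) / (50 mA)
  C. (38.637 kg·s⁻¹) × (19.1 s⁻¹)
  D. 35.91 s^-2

Reference: [s⁻¹] · [kg·s⁻¹] = kg·s⁻².
Each option:
  A. [m·s⁻¹] · [kg·s⁻¹] = kg·m·s⁻²
  B. [kg·s⁻²] / [A] = kg·s⁻²·A⁻¹
  C. [kg·s⁻¹] · [s⁻¹] = kg·s⁻²  ← same
  D. s⁻²
Only C. matches kg·s⁻².

C.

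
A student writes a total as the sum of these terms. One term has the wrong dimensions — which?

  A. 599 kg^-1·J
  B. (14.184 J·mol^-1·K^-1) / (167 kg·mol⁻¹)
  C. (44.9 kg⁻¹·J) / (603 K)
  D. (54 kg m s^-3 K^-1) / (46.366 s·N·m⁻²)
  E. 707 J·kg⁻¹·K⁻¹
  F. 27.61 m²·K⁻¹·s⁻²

Work out the base dimensions of each:
  A. J·kg⁻¹ = N·m·kg⁻¹ = m²·s⁻²
  B. [kg·m²·s⁻²·K⁻¹·mol⁻¹] / [kg·mol⁻¹] = m²·s⁻²·K⁻¹
  C. [m²·s⁻²] / [K] = m²·s⁻²·K⁻¹
  D. [kg·m·s⁻³·K⁻¹] / [kg·m⁻¹·s⁻¹] = m²·s⁻²·K⁻¹
  E. J·kg⁻¹·K⁻¹ = N·m·kg⁻¹·K⁻¹ = m²·s⁻²·K⁻¹
  F. m²·s⁻²·K⁻¹
All reduce to m²·s⁻²·K⁻¹ except A., which is m²·s⁻².

A.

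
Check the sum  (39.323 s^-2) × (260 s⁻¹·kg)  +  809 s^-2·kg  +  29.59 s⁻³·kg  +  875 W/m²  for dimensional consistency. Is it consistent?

Dimensions:
  (39.323 s^-2) × (260 s⁻¹·kg):  [s⁻²] · [kg·s⁻¹] = kg·s⁻³
  809 s^-2·kg:  kg·s⁻²
  29.59 s⁻³·kg:  kg·s⁻³
  875 W/m²:  W·m⁻² = J·s⁻¹·m⁻² = kg·s⁻³
The terms do not share a single dimension (kg·s⁻² vs kg·s⁻³).

No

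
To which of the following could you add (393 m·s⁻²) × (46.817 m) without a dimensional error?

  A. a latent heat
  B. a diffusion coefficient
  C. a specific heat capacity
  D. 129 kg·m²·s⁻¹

Reference: [m·s⁻²] · [m] = m²·s⁻².
Each option:
  A. [latent heat] = m²·s⁻²  ← same
  B. [diffusion coefficient] = m²·s⁻¹
  C. [specific heat capacity] = m²·s⁻²·K⁻¹
  D. kg·m²·s⁻¹
Only A. matches m²·s⁻².

A.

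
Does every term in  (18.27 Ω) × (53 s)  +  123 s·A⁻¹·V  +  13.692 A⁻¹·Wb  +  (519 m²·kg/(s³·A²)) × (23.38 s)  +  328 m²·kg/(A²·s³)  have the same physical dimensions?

Work out the base dimensions of each:
  (18.27 Ω) × (53 s):  [kg·m²·s⁻³·A⁻²] · [s] = kg·m²·s⁻²·A⁻²
  123 s·A⁻¹·V:  V·s·A⁻¹ = J·C⁻¹·s·A⁻¹ = kg·m²·s⁻²·A⁻²
  13.692 A⁻¹·Wb:  Wb·A⁻¹ = V·s·A⁻¹ = kg·m²·s⁻²·A⁻²
  (519 m²·kg/(s³·A²)) × (23.38 s):  [kg·m²·s⁻³·A⁻²] · [s] = kg·m²·s⁻²·A⁻²
  328 m²·kg/(A²·s³):  kg·m²·s⁻³·A⁻²
The terms do not share a single dimension (kg·m²·s⁻²·A⁻² vs kg·m²·s⁻³·A⁻²).

No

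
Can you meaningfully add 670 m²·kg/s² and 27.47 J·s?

Expand each in SI base units:
  670 m²·kg/s²:  kg·m²·s⁻²
  27.47 J·s:  J·s = N·m·s = kg·m²·s⁻¹
kg·m²·s⁻² ≠ kg·m²·s⁻¹, so they cannot be added.

No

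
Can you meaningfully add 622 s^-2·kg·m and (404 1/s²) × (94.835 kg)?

Expand each in SI base units:
  622 s^-2·kg·m:  kg·m·s⁻²
  (404 1/s²) × (94.835 kg):  [s⁻²] · [kg] = kg·s⁻²
kg·m·s⁻² ≠ kg·s⁻², so they cannot be added.

No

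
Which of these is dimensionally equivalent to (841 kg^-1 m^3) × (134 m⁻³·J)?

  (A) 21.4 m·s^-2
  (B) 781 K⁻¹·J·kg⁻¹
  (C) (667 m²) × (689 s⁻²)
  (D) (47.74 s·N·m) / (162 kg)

Reference: [kg⁻¹·m³] · [kg·m⁻¹·s⁻²] = m²·s⁻².
Each option:
  (A) m·s⁻²
  (B) J·kg⁻¹·K⁻¹ = N·m·kg⁻¹·K⁻¹ = m²·s⁻²·K⁻¹
  (C) [m²] · [s⁻²] = m²·s⁻²  ← same
  (D) [kg·m²·s⁻¹] / [kg] = m²·s⁻¹
Only (C) matches m²·s⁻².

(C)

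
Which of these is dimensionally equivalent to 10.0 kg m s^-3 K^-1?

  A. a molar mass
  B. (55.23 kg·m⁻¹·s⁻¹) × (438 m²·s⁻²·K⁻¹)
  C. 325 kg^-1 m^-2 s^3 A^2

Reference: kg·m·s⁻³·K⁻¹.
Each option:
  A. [molar mass] = kg·mol⁻¹
  B. [kg·m⁻¹·s⁻¹] · [m²·s⁻²·K⁻¹] = kg·m·s⁻³·K⁻¹  ← same
  C. kg⁻¹·m⁻²·s³·A²
Only B. matches kg·m·s⁻³·K⁻¹.

B.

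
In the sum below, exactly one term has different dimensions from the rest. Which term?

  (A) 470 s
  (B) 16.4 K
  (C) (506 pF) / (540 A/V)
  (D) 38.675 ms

Work out the base dimensions of each:
  (A) s
  (B) K
  (C) [kg⁻¹·m⁻²·s⁴·A²] / [kg⁻¹·m⁻²·s³·A²] = s
  (D) s
All reduce to s except (B), which is K.

(B)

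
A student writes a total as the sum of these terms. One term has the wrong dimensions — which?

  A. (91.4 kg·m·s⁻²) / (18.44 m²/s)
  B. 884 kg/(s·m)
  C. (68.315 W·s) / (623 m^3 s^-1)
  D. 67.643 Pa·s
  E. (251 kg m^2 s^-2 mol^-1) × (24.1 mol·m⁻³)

E.

Reduce each to base SI dimensions:
  A. [kg·m·s⁻²] / [m²·s⁻¹] = kg·m⁻¹·s⁻¹
  B. kg·m⁻¹·s⁻¹
  C. [kg·m²·s⁻²] / [m³·s⁻¹] = kg·m⁻¹·s⁻¹
  D. Pa·s = N·m⁻²·s = kg·m⁻¹·s⁻¹
  E. [kg·m²·s⁻²·mol⁻¹] · [m⁻³·mol] = kg·m⁻¹·s⁻²
All reduce to kg·m⁻¹·s⁻¹ except E., which is kg·m⁻¹·s⁻².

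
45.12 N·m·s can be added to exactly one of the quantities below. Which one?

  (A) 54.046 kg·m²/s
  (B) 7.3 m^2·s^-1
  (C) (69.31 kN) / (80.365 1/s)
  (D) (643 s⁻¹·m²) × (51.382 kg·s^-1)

Reference: N·m·s = kg·m·s⁻²·m·s = kg·m²·s⁻¹.
Each option:
  (A) kg·m²·s⁻¹  ← same
  (B) m²·s⁻¹
  (C) [kg·m·s⁻²] / [s⁻¹] = kg·m·s⁻¹
  (D) [m²·s⁻¹] · [kg·s⁻¹] = kg·m²·s⁻²
Only (A) matches kg·m²·s⁻¹.

(A)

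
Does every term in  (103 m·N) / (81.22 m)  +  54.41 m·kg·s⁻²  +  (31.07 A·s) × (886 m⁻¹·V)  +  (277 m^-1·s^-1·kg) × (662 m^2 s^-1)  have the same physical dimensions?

Yes

Dimensions:
  (103 m·N) / (81.22 m):  [kg·m²·s⁻²] / [m] = kg·m·s⁻²
  54.41 m·kg·s⁻²:  kg·m·s⁻²
  (31.07 A·s) × (886 m⁻¹·V):  [s·A] · [kg·m·s⁻³·A⁻¹] = kg·m·s⁻²
  (277 m^-1·s^-1·kg) × (662 m^2 s^-1):  [kg·m⁻¹·s⁻¹] · [m²·s⁻¹] = kg·m·s⁻²
Every term reduces to kg·m·s⁻².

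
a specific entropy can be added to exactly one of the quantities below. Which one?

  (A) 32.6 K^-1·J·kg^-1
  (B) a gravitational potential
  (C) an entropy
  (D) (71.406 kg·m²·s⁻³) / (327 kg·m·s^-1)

(A)

Reference: [specific entropy] = m²·s⁻²·K⁻¹.
Each option:
  (A) J·kg⁻¹·K⁻¹ = N·m·kg⁻¹·K⁻¹ = m²·s⁻²·K⁻¹  ← same
  (B) [gravitational potential] = m²·s⁻²
  (C) [entropy] = kg·m²·s⁻²·K⁻¹
  (D) [kg·m²·s⁻³] / [kg·m·s⁻¹] = m·s⁻²
Only (A) matches m²·s⁻²·K⁻¹.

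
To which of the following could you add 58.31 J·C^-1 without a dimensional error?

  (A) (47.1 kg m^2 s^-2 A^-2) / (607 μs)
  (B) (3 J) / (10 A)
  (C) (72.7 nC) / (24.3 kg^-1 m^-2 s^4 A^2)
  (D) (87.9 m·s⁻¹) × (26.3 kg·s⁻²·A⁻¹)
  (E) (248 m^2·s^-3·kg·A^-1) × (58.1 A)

(C)

Reference: J·C⁻¹ = N·m·(s·A)⁻¹ = kg·m²·s⁻³·A⁻¹.
Each option:
  (A) [kg·m²·s⁻²·A⁻²] / [s] = kg·m²·s⁻³·A⁻²
  (B) [kg·m²·s⁻²] / [A] = kg·m²·s⁻²·A⁻¹
  (C) [s·A] / [kg⁻¹·m⁻²·s⁴·A²] = kg·m²·s⁻³·A⁻¹  ← same
  (D) [m·s⁻¹] · [kg·s⁻²·A⁻¹] = kg·m·s⁻³·A⁻¹
  (E) [kg·m²·s⁻³·A⁻¹] · [A] = kg·m²·s⁻³
Only (C) matches kg·m²·s⁻³·A⁻¹.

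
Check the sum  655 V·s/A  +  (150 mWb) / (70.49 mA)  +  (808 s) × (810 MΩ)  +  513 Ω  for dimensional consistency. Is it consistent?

In SI base units:
  655 V·s/A:  V·s·A⁻¹ = J·C⁻¹·s·A⁻¹ = kg·m²·s⁻²·A⁻²
  (150 mWb) / (70.49 mA):  [kg·m²·s⁻²·A⁻¹] / [A] = kg·m²·s⁻²·A⁻²
  (808 s) × (810 MΩ):  [s] · [kg·m²·s⁻³·A⁻²] = kg·m²·s⁻²·A⁻²
  513 Ω:  Ω = V·A⁻¹ = kg·m²·s⁻³·A⁻²
The terms do not share a single dimension (kg·m²·s⁻²·A⁻² vs kg·m²·s⁻³·A⁻²).

No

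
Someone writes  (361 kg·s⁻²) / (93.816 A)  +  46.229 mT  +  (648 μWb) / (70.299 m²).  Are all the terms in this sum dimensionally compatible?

Yes

Reduce each to base SI dimensions:
  (361 kg·s⁻²) / (93.816 A):  [kg·s⁻²] / [A] = kg·s⁻²·A⁻¹
  46.229 mT:  T = Wb·m⁻² = kg·s⁻²·A⁻¹
  (648 μWb) / (70.299 m²):  [kg·m²·s⁻²·A⁻¹] / [m²] = kg·s⁻²·A⁻¹
Every term reduces to kg·s⁻²·A⁻¹.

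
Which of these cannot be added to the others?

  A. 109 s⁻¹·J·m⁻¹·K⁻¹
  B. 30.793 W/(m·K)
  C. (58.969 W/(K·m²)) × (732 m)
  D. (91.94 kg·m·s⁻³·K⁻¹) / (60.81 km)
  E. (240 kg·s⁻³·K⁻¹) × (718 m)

D.

Work out the base dimensions of each:
  A. J·s⁻¹·m⁻¹·K⁻¹ = N·m·s⁻¹·m⁻¹·K⁻¹ = kg·m·s⁻³·K⁻¹
  B. W·m⁻¹·K⁻¹ = J·s⁻¹·m⁻¹·K⁻¹ = kg·m·s⁻³·K⁻¹
  C. [kg·s⁻³·K⁻¹] · [m] = kg·m·s⁻³·K⁻¹
  D. [kg·m·s⁻³·K⁻¹] / [m] = kg·s⁻³·K⁻¹
  E. [kg·s⁻³·K⁻¹] · [m] = kg·m·s⁻³·K⁻¹
All reduce to kg·m·s⁻³·K⁻¹ except D., which is kg·s⁻³·K⁻¹.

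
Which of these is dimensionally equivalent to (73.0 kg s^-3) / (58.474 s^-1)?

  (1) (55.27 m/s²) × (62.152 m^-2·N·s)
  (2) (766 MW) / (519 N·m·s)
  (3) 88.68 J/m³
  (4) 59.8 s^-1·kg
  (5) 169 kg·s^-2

(5)

Reference: [kg·s⁻³] / [s⁻¹] = kg·s⁻².
Each option:
  (1) [m·s⁻²] · [kg·m⁻¹·s⁻¹] = kg·s⁻³
  (2) [kg·m²·s⁻³] / [kg·m²·s⁻¹] = s⁻²
  (3) J·m⁻³ = N·m·m⁻³ = kg·m⁻¹·s⁻²
  (4) kg·s⁻¹
  (5) kg·s⁻²  ← same
Only (5) matches kg·s⁻².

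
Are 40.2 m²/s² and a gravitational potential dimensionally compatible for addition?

Yes

Expand each in SI base units:
  40.2 m²/s²:  m²·s⁻²
  a gravitational potential:  [gravitational potential] = m²·s⁻²
Both are m²·s⁻², so they have the same dimensions and can be added.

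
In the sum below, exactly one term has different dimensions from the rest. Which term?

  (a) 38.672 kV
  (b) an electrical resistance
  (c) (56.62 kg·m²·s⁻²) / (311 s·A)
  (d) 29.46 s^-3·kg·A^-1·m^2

(b)

Work out the base dimensions of each:
  (a) V = J·C⁻¹ = kg·m²·s⁻³·A⁻¹
  (b) [electrical resistance] = kg·m²·s⁻³·A⁻²
  (c) [kg·m²·s⁻²] / [s·A] = kg·m²·s⁻³·A⁻¹
  (d) kg·m²·s⁻³·A⁻¹
All reduce to kg·m²·s⁻³·A⁻¹ except (b), which is kg·m²·s⁻³·A⁻².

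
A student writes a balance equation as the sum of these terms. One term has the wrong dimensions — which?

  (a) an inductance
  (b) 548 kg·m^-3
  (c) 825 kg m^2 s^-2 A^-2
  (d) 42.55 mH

In SI base units:
  (a) [inductance] = kg·m²·s⁻²·A⁻²
  (b) kg·m⁻³
  (c) kg·m²·s⁻²·A⁻²
  (d) H = V·s·A⁻¹ = kg·m²·s⁻²·A⁻²
All reduce to kg·m²·s⁻²·A⁻² except (b), which is kg·m⁻³.

(b)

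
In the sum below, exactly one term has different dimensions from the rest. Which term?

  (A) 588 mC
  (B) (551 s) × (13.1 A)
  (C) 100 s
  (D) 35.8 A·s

Dimensions:
  (A) C = s·A
  (B) [s] · [A] = s·A
  (C) s
  (D) A·s = s·A
All reduce to s·A except (C), which is s.

(C)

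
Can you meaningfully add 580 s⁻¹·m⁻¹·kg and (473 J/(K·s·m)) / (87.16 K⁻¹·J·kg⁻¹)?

Yes

Work out the base dimensions of each:
  580 s⁻¹·m⁻¹·kg:  kg·m⁻¹·s⁻¹
  (473 J/(K·s·m)) / (87.16 K⁻¹·J·kg⁻¹):  [kg·m·s⁻³·K⁻¹] / [m²·s⁻²·K⁻¹] = kg·m⁻¹·s⁻¹
Both are kg·m⁻¹·s⁻¹, so they have the same dimensions and can be added.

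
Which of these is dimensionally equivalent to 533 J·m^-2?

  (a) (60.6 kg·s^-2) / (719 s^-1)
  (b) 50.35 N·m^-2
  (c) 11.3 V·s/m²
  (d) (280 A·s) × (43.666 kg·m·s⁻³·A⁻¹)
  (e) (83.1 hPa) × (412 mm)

(e)

Reference: J·m⁻² = N·m·m⁻² = kg·s⁻².
Each option:
  (a) [kg·s⁻²] / [s⁻¹] = kg·s⁻¹
  (b) N·m⁻² = kg·m·s⁻²·m⁻² = kg·m⁻¹·s⁻²
  (c) V·s·m⁻² = J·C⁻¹·s·m⁻² = kg·s⁻²·A⁻¹
  (d) [s·A] · [kg·m·s⁻³·A⁻¹] = kg·m·s⁻²
  (e) [kg·m⁻¹·s⁻²] · [m] = kg·s⁻²  ← same
Only (e) matches kg·s⁻².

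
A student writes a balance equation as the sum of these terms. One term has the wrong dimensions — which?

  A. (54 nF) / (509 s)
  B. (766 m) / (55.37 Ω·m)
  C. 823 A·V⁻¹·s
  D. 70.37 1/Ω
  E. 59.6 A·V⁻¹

Dimensions:
  A. [kg⁻¹·m⁻²·s⁴·A²] / [s] = kg⁻¹·m⁻²·s³·A²
  B. [m] / [kg·m³·s⁻³·A⁻²] = kg⁻¹·m⁻²·s³·A²
  C. A·s·V⁻¹ = A·s·(J·C⁻¹)⁻¹ = kg⁻¹·m⁻²·s⁴·A²
  D. Ω⁻¹ = (V·A⁻¹)⁻¹ = kg⁻¹·m⁻²·s³·A²
  E. A·V⁻¹ = A·(J·C⁻¹)⁻¹ = kg⁻¹·m⁻²·s³·A²
All reduce to kg⁻¹·m⁻²·s³·A² except C., which is kg⁻¹·m⁻²·s⁴·A².

C.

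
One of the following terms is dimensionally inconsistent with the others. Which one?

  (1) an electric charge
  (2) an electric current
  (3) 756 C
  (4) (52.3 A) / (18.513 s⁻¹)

Reduce each to base SI dimensions:
  (1) [electric charge] = s·A
  (2) [electric current] = A
  (3) C = s·A
  (4) [A] / [s⁻¹] = s·A
All reduce to s·A except (2), which is A.

(2)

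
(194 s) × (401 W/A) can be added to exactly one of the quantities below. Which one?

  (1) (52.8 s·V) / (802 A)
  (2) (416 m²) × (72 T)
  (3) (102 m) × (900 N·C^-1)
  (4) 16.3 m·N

Reference: [s] · [kg·m²·s⁻³·A⁻¹] = kg·m²·s⁻²·A⁻¹.
Each option:
  (1) [kg·m²·s⁻²·A⁻¹] / [A] = kg·m²·s⁻²·A⁻²
  (2) [m²] · [kg·s⁻²·A⁻¹] = kg·m²·s⁻²·A⁻¹  ← same
  (3) [m] · [kg·m·s⁻³·A⁻¹] = kg·m²·s⁻³·A⁻¹
  (4) N·m = kg·m·s⁻²·m = kg·m²·s⁻²
Only (2) matches kg·m²·s⁻²·A⁻¹.

(2)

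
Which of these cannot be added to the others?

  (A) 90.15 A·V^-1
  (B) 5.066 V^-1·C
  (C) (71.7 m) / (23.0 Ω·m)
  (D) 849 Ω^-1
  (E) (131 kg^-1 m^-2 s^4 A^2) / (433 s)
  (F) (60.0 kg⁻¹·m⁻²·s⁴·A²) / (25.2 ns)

(B)

Work out the base dimensions of each:
  (A) A·V⁻¹ = A·(J·C⁻¹)⁻¹ = kg⁻¹·m⁻²·s³·A²
  (B) C·V⁻¹ = s·A·(J·C⁻¹)⁻¹ = kg⁻¹·m⁻²·s⁴·A²
  (C) [m] / [kg·m³·s⁻³·A⁻²] = kg⁻¹·m⁻²·s³·A²
  (D) Ω⁻¹ = (V·A⁻¹)⁻¹ = kg⁻¹·m⁻²·s³·A²
  (E) [kg⁻¹·m⁻²·s⁴·A²] / [s] = kg⁻¹·m⁻²·s³·A²
  (F) [kg⁻¹·m⁻²·s⁴·A²] / [s] = kg⁻¹·m⁻²·s³·A²
All reduce to kg⁻¹·m⁻²·s³·A² except (B), which is kg⁻¹·m⁻²·s⁴·A².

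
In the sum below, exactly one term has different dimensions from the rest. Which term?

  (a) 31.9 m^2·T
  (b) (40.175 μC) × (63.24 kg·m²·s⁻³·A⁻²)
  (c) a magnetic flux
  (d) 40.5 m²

Dimensions:
  (a) T·m² = Wb·m⁻²·m² = kg·m²·s⁻²·A⁻¹
  (b) [s·A] · [kg·m²·s⁻³·A⁻²] = kg·m²·s⁻²·A⁻¹
  (c) [magnetic flux] = kg·m²·s⁻²·A⁻¹
  (d) m²
All reduce to kg·m²·s⁻²·A⁻¹ except (d), which is m².

(d)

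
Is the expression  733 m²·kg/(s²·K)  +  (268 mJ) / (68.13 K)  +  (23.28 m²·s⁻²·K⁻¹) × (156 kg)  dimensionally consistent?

Work out the base dimensions of each:
  733 m²·kg/(s²·K):  kg·m²·s⁻²·K⁻¹
  (268 mJ) / (68.13 K):  [kg·m²·s⁻²] / [K] = kg·m²·s⁻²·K⁻¹
  (23.28 m²·s⁻²·K⁻¹) × (156 kg):  [m²·s⁻²·K⁻¹] · [kg] = kg·m²·s⁻²·K⁻¹
Every term reduces to kg·m²·s⁻²·K⁻¹.

Yes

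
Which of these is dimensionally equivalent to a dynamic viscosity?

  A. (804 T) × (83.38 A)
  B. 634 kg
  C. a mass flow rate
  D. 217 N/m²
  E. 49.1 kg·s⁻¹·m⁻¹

E.

Reference: [dynamic viscosity] = kg·m⁻¹·s⁻¹.
Each option:
  A. [kg·s⁻²·A⁻¹] · [A] = kg·s⁻²
  B. kg
  C. [mass flow rate] = kg·s⁻¹
  D. N·m⁻² = kg·m·s⁻²·m⁻² = kg·m⁻¹·s⁻²
  E. kg·m⁻¹·s⁻¹  ← same
Only E. matches kg·m⁻¹·s⁻¹.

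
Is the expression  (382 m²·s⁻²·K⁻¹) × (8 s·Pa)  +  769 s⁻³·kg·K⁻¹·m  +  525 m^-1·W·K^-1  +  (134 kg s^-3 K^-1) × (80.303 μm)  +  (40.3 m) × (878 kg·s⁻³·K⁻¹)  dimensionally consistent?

Expand each in SI base units:
  (382 m²·s⁻²·K⁻¹) × (8 s·Pa):  [m²·s⁻²·K⁻¹] · [kg·m⁻¹·s⁻¹] = kg·m·s⁻³·K⁻¹
  769 s⁻³·kg·K⁻¹·m:  kg·m·s⁻³·K⁻¹
  525 m^-1·W·K^-1:  W·m⁻¹·K⁻¹ = J·s⁻¹·m⁻¹·K⁻¹ = kg·m·s⁻³·K⁻¹
  (134 kg s^-3 K^-1) × (80.303 μm):  [kg·s⁻³·K⁻¹] · [m] = kg·m·s⁻³·K⁻¹
  (40.3 m) × (878 kg·s⁻³·K⁻¹):  [m] · [kg·s⁻³·K⁻¹] = kg·m·s⁻³·K⁻¹
Every term reduces to kg·m·s⁻³·K⁻¹.

Yes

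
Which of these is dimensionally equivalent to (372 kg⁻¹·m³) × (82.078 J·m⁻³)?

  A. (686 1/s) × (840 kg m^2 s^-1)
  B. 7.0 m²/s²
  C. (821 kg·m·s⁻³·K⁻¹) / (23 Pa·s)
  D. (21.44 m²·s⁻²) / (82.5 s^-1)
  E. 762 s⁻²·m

B.

Reference: [kg⁻¹·m³] · [kg·m⁻¹·s⁻²] = m²·s⁻².
Each option:
  A. [s⁻¹] · [kg·m²·s⁻¹] = kg·m²·s⁻²
  B. m²·s⁻²  ← same
  C. [kg·m·s⁻³·K⁻¹] / [kg·m⁻¹·s⁻¹] = m²·s⁻²·K⁻¹
  D. [m²·s⁻²] / [s⁻¹] = m²·s⁻¹
  E. m·s⁻²
Only B. matches m²·s⁻².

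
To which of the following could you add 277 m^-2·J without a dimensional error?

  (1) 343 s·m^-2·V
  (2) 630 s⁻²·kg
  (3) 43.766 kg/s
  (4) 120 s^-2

(2)

Reference: J·m⁻² = N·m·m⁻² = kg·s⁻².
Each option:
  (1) V·s·m⁻² = J·C⁻¹·s·m⁻² = kg·s⁻²·A⁻¹
  (2) kg·s⁻²  ← same
  (3) kg·s⁻¹
  (4) s⁻²
Only (2) matches kg·s⁻².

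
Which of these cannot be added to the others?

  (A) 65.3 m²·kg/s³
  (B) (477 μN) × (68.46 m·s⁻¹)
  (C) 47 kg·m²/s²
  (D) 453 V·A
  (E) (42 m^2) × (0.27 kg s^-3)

(C)

Dimensions:
  (A) kg·m²·s⁻³
  (B) [kg·m·s⁻²] · [m·s⁻¹] = kg·m²·s⁻³
  (C) kg·m²·s⁻²
  (D) V·A = J·C⁻¹·A = kg·m²·s⁻³
  (E) [m²] · [kg·s⁻³] = kg·m²·s⁻³
All reduce to kg·m²·s⁻³ except (C), which is kg·m²·s⁻².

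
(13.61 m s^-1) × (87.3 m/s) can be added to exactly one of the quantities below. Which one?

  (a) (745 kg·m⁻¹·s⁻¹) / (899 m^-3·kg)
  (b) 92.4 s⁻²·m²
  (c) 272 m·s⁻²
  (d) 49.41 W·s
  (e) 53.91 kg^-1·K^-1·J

(b)

Reference: [m·s⁻¹] · [m·s⁻¹] = m²·s⁻².
Each option:
  (a) [kg·m⁻¹·s⁻¹] / [kg·m⁻³] = m²·s⁻¹
  (b) m²·s⁻²  ← same
  (c) m·s⁻²
  (d) W·s = J·s⁻¹·s = kg·m²·s⁻²
  (e) J·kg⁻¹·K⁻¹ = N·m·kg⁻¹·K⁻¹ = m²·s⁻²·K⁻¹
Only (b) matches m²·s⁻².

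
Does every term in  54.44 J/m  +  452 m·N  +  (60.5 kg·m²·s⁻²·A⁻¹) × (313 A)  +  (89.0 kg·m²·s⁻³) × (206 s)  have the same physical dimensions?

Expand each in SI base units:
  54.44 J/m:  J·m⁻¹ = N·m·m⁻¹ = kg·m·s⁻²
  452 m·N:  N·m = kg·m·s⁻²·m = kg·m²·s⁻²
  (60.5 kg·m²·s⁻²·A⁻¹) × (313 A):  [kg·m²·s⁻²·A⁻¹] · [A] = kg·m²·s⁻²
  (89.0 kg·m²·s⁻³) × (206 s):  [kg·m²·s⁻³] · [s] = kg·m²·s⁻²
The terms do not share a single dimension (kg·m²·s⁻² vs kg·m·s⁻²).

No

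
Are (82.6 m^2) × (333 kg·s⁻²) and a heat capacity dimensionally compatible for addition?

Dimensions:
  (82.6 m^2) × (333 kg·s⁻²):  [m²] · [kg·s⁻²] = kg·m²·s⁻²
  a heat capacity:  [heat capacity] = kg·m²·s⁻²·K⁻¹
kg·m²·s⁻² ≠ kg·m²·s⁻²·K⁻¹, so they cannot be added.

No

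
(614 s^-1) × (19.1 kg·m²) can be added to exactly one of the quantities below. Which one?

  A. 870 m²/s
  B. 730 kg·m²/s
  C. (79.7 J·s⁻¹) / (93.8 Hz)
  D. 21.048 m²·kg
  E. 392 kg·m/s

Reference: [s⁻¹] · [kg·m²] = kg·m²·s⁻¹.
Each option:
  A. m²·s⁻¹
  B. kg·m²·s⁻¹  ← same
  C. [kg·m²·s⁻³] / [s⁻¹] = kg·m²·s⁻²
  D. kg·m²
  E. kg·m·s⁻¹
Only B. matches kg·m²·s⁻¹.

B.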